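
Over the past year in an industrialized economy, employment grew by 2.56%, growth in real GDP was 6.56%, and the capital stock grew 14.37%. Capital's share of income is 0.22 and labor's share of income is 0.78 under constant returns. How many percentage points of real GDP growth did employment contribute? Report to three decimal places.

Labor's share = 1 − 0.22 = 0.78.
Contribution = share × growth = 0.78 × 2.56 = 1.9968 pp.

1.997 percentage points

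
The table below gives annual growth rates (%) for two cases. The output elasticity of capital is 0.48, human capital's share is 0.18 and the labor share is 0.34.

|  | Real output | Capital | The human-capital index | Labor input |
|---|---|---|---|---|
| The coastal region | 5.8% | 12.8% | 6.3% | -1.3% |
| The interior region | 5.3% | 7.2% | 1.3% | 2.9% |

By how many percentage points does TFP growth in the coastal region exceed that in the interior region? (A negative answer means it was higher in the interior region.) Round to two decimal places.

-1.66 percentage points

Labor's share = 1 − 0.48 − 0.18 = 0.34.
The coastal region: TFP = 5.8 − 6.144 − 1.134 + 0.442 = -1.036%.
The interior region: TFP = 5.3 − 3.456 − 0.234 − 0.986 = 0.624%.
Difference = -1.036 − (0.624) = -1.66 pp.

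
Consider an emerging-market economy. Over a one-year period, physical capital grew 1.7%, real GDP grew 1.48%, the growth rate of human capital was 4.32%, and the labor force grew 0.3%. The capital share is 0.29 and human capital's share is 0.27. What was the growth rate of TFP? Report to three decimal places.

Labor's share = 1 − 0.29 − 0.27 = 0.44.
Physical capital: 0.29 × 1.7 = 0.493 pp.
Human capital: 0.27 × 4.32 = 1.1664 pp.
The labor force: 0.44 × 0.3 = 0.132 pp.
TFP growth = 1.48 − 1.7914 = -0.3114%.

-0.311%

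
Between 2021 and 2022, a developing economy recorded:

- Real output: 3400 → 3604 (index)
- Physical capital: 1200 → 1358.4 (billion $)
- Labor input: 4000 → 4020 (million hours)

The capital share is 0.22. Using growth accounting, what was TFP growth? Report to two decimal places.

2.71%

Real output growth = (3604 − 3400) / 3400 = 6%.
Physical capital growth = (1358.4 − 1200) / 1200 = 13.2%.
Labor input growth = (4020 − 4000) / 4000 = 0.5%.
Labor's share = 1 − 0.22 = 0.78.
Physical capital: 0.22 × 13.2 = 2.904 pp.
Labor input: 0.78 × 0.5 = 0.39 pp.
TFP growth = 6 − 3.294 = 2.706%.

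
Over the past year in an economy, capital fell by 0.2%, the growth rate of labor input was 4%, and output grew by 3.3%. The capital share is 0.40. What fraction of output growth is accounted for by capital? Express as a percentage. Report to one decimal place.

Capital contributed 0.4 × (-0.2) = -0.08 pp.
Share of growth = -0.08 / 3.3 × 100 = -2.424%.

Capital accounted for -2.4% of growth.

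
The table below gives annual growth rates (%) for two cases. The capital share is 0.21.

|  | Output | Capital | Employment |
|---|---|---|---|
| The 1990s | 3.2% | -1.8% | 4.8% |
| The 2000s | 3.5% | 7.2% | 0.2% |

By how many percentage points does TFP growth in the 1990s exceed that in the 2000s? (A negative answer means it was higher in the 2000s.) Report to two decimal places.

-2.04 percentage points

Labor's share = 1 − 0.21 = 0.79.
The 1990s: TFP = 3.2 + 0.378 − 3.792 = -0.214%.
The 2000s: TFP = 3.5 − 1.512 − 0.158 = 1.83%.
Difference = -0.214 − (1.83) = -2.044 pp.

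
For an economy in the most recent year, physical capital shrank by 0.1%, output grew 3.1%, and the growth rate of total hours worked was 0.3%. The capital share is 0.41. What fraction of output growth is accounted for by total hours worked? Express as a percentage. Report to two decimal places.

Labor's share = 1 − 0.41 = 0.59.
Total hours worked contributed 0.59 × 0.3 = 0.177 pp.
Share of growth = 0.177 / 3.1 × 100 = 5.7097%.

Total hours worked accounted for 5.71% of growth.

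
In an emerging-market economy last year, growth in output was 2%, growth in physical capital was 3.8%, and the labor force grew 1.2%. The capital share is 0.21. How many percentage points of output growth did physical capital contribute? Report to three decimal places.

Contribution = share × growth = 0.21 × 3.8 = 0.798 pp.

0.798 percentage points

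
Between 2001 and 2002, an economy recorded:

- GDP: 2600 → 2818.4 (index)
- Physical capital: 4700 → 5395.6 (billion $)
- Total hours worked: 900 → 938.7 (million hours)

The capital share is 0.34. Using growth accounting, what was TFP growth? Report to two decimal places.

0.53%

GDP growth = (2818.4 − 2600) / 2600 = 8.4%.
Physical capital growth = (5395.6 − 4700) / 4700 = 14.8%.
Total hours worked growth = (938.7 − 900) / 900 = 4.3%.
Labor's share = 1 − 0.34 = 0.66.
Physical capital: 0.34 × 14.8 = 5.032 pp.
Total hours worked: 0.66 × 4.3 = 2.838 pp.
TFP growth = 8.4 − 7.87 = 0.53%.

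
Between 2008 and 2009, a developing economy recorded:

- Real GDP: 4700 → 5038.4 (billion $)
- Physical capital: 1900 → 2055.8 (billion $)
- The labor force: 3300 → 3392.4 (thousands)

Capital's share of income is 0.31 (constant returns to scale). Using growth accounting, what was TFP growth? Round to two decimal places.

Real GDP growth = (5038.4 − 4700) / 4700 = 7.2%.
Physical capital growth = (2055.8 − 1900) / 1900 = 8.2%.
The labor force growth = (3392.4 − 3300) / 3300 = 2.8%.
Labor's share = 1 − 0.31 = 0.69.
Physical capital: 0.31 × 8.2 = 2.542 pp.
The labor force: 0.69 × 2.8 = 1.932 pp.
TFP growth = 7.2 − 4.474 = 2.726%.

TFP grew 2.73%.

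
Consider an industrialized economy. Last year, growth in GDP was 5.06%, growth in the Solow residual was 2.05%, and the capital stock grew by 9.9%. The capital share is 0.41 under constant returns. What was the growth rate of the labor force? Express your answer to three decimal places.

-1.778%

Labor's share = 1 − 0.41 = 0.59.
gY = gA + 0.41×9.9 + 0.59×g.
0.59×g = 5.06 − 2.05 − 4.059 = -1.049.
g = -1.049 / 0.59 = -1.77797%.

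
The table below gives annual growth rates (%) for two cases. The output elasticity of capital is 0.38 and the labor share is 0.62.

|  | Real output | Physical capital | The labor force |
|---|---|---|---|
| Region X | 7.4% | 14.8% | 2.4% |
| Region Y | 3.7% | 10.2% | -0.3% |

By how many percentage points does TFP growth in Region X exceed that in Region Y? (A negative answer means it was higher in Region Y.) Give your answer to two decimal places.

Labor's share = 1 − 0.38 = 0.62.
Region X: TFP = 7.4 − 5.624 − 1.488 = 0.288%.
Region Y: TFP = 3.7 − 3.876 + 0.186 = 0.01%.
Difference = 0.288 − (0.01) = 0.278 pp.

0.28 percentage points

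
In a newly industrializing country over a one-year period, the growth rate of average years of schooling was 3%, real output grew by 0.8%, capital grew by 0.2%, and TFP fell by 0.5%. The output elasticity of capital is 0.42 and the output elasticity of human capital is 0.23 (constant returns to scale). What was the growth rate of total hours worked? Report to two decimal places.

Labor's share = 1 − 0.42 − 0.23 = 0.35.
gY = gA + 0.42×0.2 + 0.23×3 + 0.35×g.
0.35×g = 0.8 + 0.5 − 0.774 = 0.526.
g = 0.526 / 0.35 = 1.5029%.

1.50%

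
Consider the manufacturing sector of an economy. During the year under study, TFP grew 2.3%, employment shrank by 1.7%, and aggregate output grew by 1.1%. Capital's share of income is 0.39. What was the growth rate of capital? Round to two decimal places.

Labor's share = 1 − 0.39 = 0.61.
gY = gA + 0.61×(-1.7) + 0.39×g.
0.39×g = 1.1 − 2.3 + 1.037 = -0.163.
g = -0.163 / 0.39 = -0.4179%.

-0.42%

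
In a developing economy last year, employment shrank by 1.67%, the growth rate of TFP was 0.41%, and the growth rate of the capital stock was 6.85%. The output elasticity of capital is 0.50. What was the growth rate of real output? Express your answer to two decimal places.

Labor's share = 1 − 0.5 = 0.5.
The capital stock: 0.5 × 6.85 = 3.425 pp.
Employment: 0.5 × (-1.67) = -0.835 pp.
Output growth = 0.41 + 2.59 = 3%.

3.00%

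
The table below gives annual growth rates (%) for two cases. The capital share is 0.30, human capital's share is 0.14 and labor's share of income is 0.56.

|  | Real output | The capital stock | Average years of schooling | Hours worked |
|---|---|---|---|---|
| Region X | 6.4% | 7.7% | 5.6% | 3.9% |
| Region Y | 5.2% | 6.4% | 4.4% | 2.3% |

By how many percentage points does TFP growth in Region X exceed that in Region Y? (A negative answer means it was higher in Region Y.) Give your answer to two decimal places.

-0.25 percentage points

Labor's share = 1 − 0.3 − 0.14 = 0.56.
Region X: TFP = 6.4 − 2.31 − 0.784 − 2.184 = 1.122%.
Region Y: TFP = 5.2 − 1.92 − 0.616 − 1.288 = 1.376%.
Difference = 1.122 − (1.376) = -0.254 pp.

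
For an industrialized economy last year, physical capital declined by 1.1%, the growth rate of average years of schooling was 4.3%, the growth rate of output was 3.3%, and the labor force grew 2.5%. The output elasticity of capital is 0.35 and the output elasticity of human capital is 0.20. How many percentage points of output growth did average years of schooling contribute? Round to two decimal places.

0.86 percentage points

Contribution = share × growth = 0.2 × 4.3 = 0.86 pp.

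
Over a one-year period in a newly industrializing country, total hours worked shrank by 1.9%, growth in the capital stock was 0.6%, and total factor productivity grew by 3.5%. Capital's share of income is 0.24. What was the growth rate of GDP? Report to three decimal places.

GDP growth was 2.200%.

Labor's share = 1 − 0.24 = 0.76.
The capital stock: 0.24 × 0.6 = 0.144 pp.
Total hours worked: 0.76 × (-1.9) = -1.444 pp.
Output growth = 3.5 + (-1.3) = 2.2%.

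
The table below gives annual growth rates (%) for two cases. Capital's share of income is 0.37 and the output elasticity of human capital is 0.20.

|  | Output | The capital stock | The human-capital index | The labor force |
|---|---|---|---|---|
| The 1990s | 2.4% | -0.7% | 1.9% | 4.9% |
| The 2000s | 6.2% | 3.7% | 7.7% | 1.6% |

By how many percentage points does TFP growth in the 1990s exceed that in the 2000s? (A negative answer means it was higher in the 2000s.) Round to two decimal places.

-2.43 percentage points

Labor's share = 1 − 0.37 − 0.2 = 0.43.
The 1990s: TFP = 2.4 + 0.259 − 0.38 − 2.107 = 0.172%.
The 2000s: TFP = 6.2 − 1.369 − 1.54 − 0.688 = 2.603%.
Difference = 0.172 − (2.603) = -2.431 pp.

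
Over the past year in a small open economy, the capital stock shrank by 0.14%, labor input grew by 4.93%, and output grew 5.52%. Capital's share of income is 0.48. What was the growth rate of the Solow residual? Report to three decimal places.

Labor's share = 1 − 0.48 = 0.52.
The capital stock: 0.48 × (-0.14) = -0.0672 pp.
Labor input: 0.52 × 4.93 = 2.5636 pp.
TFP growth = 5.52 − 2.4964 = 3.0236%.

3.024%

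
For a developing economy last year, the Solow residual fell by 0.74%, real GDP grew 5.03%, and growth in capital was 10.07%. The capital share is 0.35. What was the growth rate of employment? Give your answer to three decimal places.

3.455%

Labor's share = 1 − 0.35 = 0.65.
gY = gA + 0.35×10.07 + 0.65×g.
0.65×g = 5.03 + 0.74 − 3.5245 = 2.2455.
g = 2.2455 / 0.65 = 3.45462%.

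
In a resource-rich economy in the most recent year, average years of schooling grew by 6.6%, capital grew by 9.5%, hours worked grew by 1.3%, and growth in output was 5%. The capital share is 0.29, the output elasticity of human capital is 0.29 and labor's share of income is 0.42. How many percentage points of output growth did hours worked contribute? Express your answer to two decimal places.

Labor's share = 1 − 0.29 − 0.29 = 0.42.
Contribution = share × growth = 0.42 × 1.3 = 0.546 pp.

0.55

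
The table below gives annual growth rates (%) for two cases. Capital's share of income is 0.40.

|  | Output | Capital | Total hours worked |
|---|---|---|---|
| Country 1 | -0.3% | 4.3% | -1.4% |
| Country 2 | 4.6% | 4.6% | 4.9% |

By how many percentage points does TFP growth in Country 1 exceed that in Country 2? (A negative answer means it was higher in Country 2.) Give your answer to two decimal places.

-1.00 percentage points

Labor's share = 1 − 0.4 = 0.6.
Country 1: TFP = -0.3 − 1.72 + 0.84 = -1.18%.
Country 2: TFP = 4.6 − 1.84 − 2.94 = -0.18%.
Difference = -1.18 − (-0.18) = -1 pp.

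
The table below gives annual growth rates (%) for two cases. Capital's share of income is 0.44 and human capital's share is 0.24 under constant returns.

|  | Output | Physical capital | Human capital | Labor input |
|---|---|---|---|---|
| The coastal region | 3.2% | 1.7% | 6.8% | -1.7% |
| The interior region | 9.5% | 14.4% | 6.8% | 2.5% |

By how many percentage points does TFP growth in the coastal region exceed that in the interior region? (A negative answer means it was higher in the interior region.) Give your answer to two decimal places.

0.63 percentage points

Labor's share = 1 − 0.44 − 0.24 = 0.32.
The coastal region: TFP = 3.2 − 0.748 − 1.632 + 0.544 = 1.364%.
The interior region: TFP = 9.5 − 6.336 − 1.632 − 0.8 = 0.732%.
Difference = 1.364 − (0.732) = 0.632 pp.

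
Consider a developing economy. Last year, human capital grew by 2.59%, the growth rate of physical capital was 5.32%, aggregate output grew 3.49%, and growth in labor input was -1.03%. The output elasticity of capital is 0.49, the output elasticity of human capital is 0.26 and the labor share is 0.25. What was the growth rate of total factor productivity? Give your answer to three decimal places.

Total factor productivity grew 0.467%.

Labor's share = 1 − 0.49 − 0.26 = 0.25.
Physical capital: 0.49 × 5.32 = 2.6068 pp.
Human capital: 0.26 × 2.59 = 0.6734 pp.
Labor input: 0.25 × (-1.03) = -0.2575 pp.
TFP growth = 3.49 − 3.0227 = 0.4673%.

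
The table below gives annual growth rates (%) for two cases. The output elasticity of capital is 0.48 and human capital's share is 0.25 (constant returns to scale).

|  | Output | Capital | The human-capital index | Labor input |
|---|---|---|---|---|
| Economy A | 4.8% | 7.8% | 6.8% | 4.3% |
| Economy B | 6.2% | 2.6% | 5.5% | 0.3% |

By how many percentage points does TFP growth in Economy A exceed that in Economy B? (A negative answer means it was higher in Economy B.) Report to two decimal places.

Labor's share = 1 − 0.48 − 0.25 = 0.27.
Economy A: TFP = 4.8 − 3.744 − 1.7 − 1.161 = -1.805%.
Economy B: TFP = 6.2 − 1.248 − 1.375 − 0.081 = 3.496%.
Difference = -1.805 − (3.496) = -5.301 pp.

-5.30 percentage points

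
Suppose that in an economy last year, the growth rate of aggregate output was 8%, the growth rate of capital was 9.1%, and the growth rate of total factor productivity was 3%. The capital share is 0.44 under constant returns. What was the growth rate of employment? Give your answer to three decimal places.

Labor's share = 1 − 0.44 = 0.56.
gY = gA + 0.44×9.1 + 0.56×g.
0.56×g = 8 − 3 − 4.004 = 0.996.
g = 0.996 / 0.56 = 1.77857%.

Employment grew 1.779%.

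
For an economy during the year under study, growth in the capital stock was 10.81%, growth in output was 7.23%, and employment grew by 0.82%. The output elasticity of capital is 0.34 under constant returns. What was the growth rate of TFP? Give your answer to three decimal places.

Labor's share = 1 − 0.34 = 0.66.
The capital stock: 0.34 × 10.81 = 3.6754 pp.
Employment: 0.66 × 0.82 = 0.5412 pp.
TFP growth = 7.23 − 4.2166 = 3.0134%.

3.013%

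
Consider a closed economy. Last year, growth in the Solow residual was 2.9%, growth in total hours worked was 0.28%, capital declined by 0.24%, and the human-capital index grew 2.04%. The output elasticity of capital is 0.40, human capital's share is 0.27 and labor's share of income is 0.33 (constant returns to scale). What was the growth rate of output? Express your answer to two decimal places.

Labor's share = 1 − 0.4 − 0.27 = 0.33.
Capital: 0.4 × (-0.24) = -0.096 pp.
The human-capital index: 0.27 × 2.04 = 0.5508 pp.
Total hours worked: 0.33 × 0.28 = 0.0924 pp.
Output growth = 2.9 + 0.5472 = 3.4472%.

Output growth was 3.45%.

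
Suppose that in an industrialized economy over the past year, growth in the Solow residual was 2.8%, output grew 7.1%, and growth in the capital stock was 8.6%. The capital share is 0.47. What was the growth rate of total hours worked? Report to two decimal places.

Labor's share = 1 − 0.47 = 0.53.
gY = gA + 0.47×8.6 + 0.53×g.
0.53×g = 7.1 − 2.8 − 4.042 = 0.258.
g = 0.258 / 0.53 = 0.4868%.

Total hours worked grew 0.49%.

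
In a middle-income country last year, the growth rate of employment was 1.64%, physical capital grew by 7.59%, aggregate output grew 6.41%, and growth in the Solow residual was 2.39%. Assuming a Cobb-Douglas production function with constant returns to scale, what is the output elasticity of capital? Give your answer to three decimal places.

gY = gA + α·gK + (1−α)·gL, so gY − gA − gL = α(gK − gL).
6.41 − 2.39 − 1.64 = α × (7.59 − 1.64).
2.38 = 5.95 α, so α = 0.4.

α = 0.400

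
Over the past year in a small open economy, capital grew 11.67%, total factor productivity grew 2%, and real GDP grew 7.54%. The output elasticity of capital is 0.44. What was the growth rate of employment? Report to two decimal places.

Labor's share = 1 − 0.44 = 0.56.
gY = gA + 0.44×11.67 + 0.56×g.
0.56×g = 7.54 − 2 − 5.1348 = 0.4052.
g = 0.4052 / 0.56 = 0.7236%.

0.72%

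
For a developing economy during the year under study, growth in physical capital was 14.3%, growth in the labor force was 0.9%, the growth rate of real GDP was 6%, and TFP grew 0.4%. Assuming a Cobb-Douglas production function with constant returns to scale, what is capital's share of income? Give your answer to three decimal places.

gY = gA + α·gK + (1−α)·gL, so gY − gA − gL = α(gK − gL).
6 − 0.4 − 0.9 = α × (14.3 − 0.9).
4.7 = 13.4 α, so α = 0.35075.

Capital's share of income is 0.351.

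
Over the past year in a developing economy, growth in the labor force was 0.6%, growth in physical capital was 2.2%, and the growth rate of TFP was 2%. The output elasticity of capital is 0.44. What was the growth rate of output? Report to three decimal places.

3.304%

Labor's share = 1 − 0.44 = 0.56.
Physical capital: 0.44 × 2.2 = 0.968 pp.
The labor force: 0.56 × 0.6 = 0.336 pp.
Output growth = 2 + 1.304 = 3.304%.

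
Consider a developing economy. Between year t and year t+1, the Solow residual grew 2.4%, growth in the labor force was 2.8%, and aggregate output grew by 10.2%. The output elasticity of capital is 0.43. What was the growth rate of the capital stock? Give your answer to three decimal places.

14.428%

Labor's share = 1 − 0.43 = 0.57.
gY = gA + 0.57×2.8 + 0.43×g.
0.43×g = 10.2 − 2.4 − 1.596 = 6.204.
g = 6.204 / 0.43 = 14.42791%.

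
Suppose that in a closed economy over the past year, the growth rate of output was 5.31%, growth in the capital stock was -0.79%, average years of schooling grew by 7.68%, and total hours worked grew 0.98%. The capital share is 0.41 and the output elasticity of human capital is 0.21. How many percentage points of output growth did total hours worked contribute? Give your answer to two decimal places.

0.37 pp

Labor's share = 1 − 0.41 − 0.21 = 0.38.
Contribution = share × growth = 0.38 × 0.98 = 0.3724 pp.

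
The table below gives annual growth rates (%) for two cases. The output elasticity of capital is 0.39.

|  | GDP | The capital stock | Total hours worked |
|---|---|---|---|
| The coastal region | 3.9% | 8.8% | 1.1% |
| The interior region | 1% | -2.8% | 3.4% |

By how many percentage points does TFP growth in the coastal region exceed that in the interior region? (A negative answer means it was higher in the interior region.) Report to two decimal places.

Labor's share = 1 − 0.39 = 0.61.
The coastal region: TFP = 3.9 − 3.432 − 0.671 = -0.203%.
The interior region: TFP = 1 + 1.092 − 2.074 = 0.018%.
Difference = -0.203 − (0.018) = -0.221 pp.

-0.22 percentage points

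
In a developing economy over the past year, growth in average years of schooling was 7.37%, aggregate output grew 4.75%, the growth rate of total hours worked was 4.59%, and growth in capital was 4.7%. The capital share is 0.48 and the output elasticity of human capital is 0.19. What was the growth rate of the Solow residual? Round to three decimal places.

-0.421%

Labor's share = 1 − 0.48 − 0.19 = 0.33.
Capital: 0.48 × 4.7 = 2.256 pp.
Average years of schooling: 0.19 × 7.37 = 1.4003 pp.
Total hours worked: 0.33 × 4.59 = 1.5147 pp.
TFP growth = 4.75 − 5.171 = -0.421%.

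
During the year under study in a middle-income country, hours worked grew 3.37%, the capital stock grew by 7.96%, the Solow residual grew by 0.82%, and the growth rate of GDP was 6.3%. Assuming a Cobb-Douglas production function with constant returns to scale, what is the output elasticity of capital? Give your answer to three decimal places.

gY = gA + α·gK + (1−α)·gL, so gY − gA − gL = α(gK − gL).
6.3 − 0.82 − 3.37 = α × (7.96 − 3.37).
2.11 = 4.59 α, so α = 0.45969.

0.460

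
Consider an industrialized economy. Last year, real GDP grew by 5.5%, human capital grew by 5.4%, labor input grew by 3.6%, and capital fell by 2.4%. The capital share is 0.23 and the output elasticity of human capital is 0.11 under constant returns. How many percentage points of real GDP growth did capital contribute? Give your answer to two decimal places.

-0.55 percentage points

Contribution = share × growth = 0.23 × (-2.4) = -0.552 pp.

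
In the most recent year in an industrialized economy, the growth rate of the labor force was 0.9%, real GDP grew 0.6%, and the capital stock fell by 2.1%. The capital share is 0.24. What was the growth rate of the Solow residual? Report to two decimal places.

0.42%

Labor's share = 1 − 0.24 = 0.76.
The capital stock: 0.24 × (-2.1) = -0.504 pp.
The labor force: 0.76 × 0.9 = 0.684 pp.
TFP growth = 0.6 − 0.18 = 0.42%.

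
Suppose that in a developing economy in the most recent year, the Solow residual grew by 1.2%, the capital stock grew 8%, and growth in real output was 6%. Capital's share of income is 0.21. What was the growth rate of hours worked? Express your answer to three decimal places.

Labor's share = 1 − 0.21 = 0.79.
gY = gA + 0.21×8 + 0.79×g.
0.79×g = 6 − 1.2 − 1.68 = 3.12.
g = 3.12 / 0.79 = 3.94937%.

Hours worked growth was 3.949%.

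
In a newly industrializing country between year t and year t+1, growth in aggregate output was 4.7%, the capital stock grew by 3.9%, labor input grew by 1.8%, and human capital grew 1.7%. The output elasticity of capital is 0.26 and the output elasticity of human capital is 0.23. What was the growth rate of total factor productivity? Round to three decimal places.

2.377%

Labor's share = 1 − 0.26 − 0.23 = 0.51.
The capital stock: 0.26 × 3.9 = 1.014 pp.
Human capital: 0.23 × 1.7 = 0.391 pp.
Labor input: 0.51 × 1.8 = 0.918 pp.
TFP growth = 4.7 − 2.323 = 2.377%.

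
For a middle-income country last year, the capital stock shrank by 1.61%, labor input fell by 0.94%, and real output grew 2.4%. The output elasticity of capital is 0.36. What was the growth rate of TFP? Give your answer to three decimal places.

3.581%

Labor's share = 1 − 0.36 = 0.64.
The capital stock: 0.36 × (-1.61) = -0.5796 pp.
Labor input: 0.64 × (-0.94) = -0.6016 pp.
TFP growth = 2.4 + 1.1812 = 3.5812%.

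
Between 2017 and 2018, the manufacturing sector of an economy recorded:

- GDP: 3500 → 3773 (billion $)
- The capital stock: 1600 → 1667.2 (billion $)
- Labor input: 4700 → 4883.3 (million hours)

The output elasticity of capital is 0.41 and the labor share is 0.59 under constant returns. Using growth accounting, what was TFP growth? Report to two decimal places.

3.78%

GDP growth = (3773 − 3500) / 3500 = 7.8%.
The capital stock growth = (1667.2 − 1600) / 1600 = 4.2%.
Labor input growth = (4883.3 − 4700) / 4700 = 3.9%.
Labor's share = 1 − 0.41 = 0.59.
The capital stock: 0.41 × 4.2 = 1.722 pp.
Labor input: 0.59 × 3.9 = 2.301 pp.
TFP growth = 7.8 − 4.023 = 3.777%.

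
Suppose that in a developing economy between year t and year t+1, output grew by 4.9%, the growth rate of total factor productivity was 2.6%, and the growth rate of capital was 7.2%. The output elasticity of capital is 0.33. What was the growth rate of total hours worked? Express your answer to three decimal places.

-0.113%

Labor's share = 1 − 0.33 = 0.67.
gY = gA + 0.33×7.2 + 0.67×g.
0.67×g = 4.9 − 2.6 − 2.376 = -0.076.
g = -0.076 / 0.67 = -0.11343%.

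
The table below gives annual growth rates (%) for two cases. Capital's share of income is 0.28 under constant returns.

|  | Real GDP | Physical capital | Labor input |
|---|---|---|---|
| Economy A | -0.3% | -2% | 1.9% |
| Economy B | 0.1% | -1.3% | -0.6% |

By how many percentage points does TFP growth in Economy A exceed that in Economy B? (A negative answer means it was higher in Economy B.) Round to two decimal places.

-2.00 percentage points

Labor's share = 1 − 0.28 = 0.72.
Economy A: TFP = -0.3 + 0.56 − 1.368 = -1.108%.
Economy B: TFP = 0.1 + 0.364 + 0.432 = 0.896%.
Difference = -1.108 − (0.896) = -2.004 pp.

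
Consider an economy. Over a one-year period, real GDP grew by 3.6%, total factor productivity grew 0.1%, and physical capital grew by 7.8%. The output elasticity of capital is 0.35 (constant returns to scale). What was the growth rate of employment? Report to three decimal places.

1.185%

Labor's share = 1 − 0.35 = 0.65.
gY = gA + 0.35×7.8 + 0.65×g.
0.65×g = 3.6 − 0.1 − 2.73 = 0.77.
g = 0.77 / 0.65 = 1.18462%.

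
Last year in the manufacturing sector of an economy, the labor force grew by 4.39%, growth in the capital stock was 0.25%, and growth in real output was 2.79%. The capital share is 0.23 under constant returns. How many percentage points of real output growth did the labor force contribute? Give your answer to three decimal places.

3.380 percentage points

Labor's share = 1 − 0.23 = 0.77.
Contribution = share × growth = 0.77 × 4.39 = 3.3803 pp.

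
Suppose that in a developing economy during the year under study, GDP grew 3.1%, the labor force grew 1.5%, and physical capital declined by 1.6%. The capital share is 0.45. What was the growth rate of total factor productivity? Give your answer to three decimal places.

Labor's share = 1 − 0.45 = 0.55.
Physical capital: 0.45 × (-1.6) = -0.72 pp.
The labor force: 0.55 × 1.5 = 0.825 pp.
TFP growth = 3.1 − 0.105 = 2.995%.

2.995%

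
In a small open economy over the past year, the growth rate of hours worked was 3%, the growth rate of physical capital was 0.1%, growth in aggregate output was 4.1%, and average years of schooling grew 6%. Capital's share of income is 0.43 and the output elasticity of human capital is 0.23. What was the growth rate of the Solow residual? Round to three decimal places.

The Solow residual grew 1.657%.

Labor's share = 1 − 0.43 − 0.23 = 0.34.
Physical capital: 0.43 × 0.1 = 0.043 pp.
Average years of schooling: 0.23 × 6 = 1.38 pp.
Hours worked: 0.34 × 3 = 1.02 pp.
TFP growth = 4.1 − 2.443 = 1.657%.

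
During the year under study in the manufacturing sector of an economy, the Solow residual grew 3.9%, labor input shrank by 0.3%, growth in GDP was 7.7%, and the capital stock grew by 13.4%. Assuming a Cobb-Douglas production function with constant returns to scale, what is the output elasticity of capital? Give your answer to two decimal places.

gY = gA + α·gK + (1−α)·gL, so gY − gA − gL = α(gK − gL).
7.7 − 3.9 + 0.3 = α × (13.4 − (-0.3)).
4.1 = 13.7 α, so α = 0.2993.

α = 0.30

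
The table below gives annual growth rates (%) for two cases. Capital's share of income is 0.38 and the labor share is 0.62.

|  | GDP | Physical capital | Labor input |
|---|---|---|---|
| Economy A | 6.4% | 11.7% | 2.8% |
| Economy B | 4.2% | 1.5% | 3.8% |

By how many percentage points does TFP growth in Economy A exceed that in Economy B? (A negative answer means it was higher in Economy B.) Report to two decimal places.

Labor's share = 1 − 0.38 = 0.62.
Economy A: TFP = 6.4 − 4.446 − 1.736 = 0.218%.
Economy B: TFP = 4.2 − 0.57 − 2.356 = 1.274%.
Difference = 0.218 − (1.274) = -1.056 pp.

-1.06 percentage points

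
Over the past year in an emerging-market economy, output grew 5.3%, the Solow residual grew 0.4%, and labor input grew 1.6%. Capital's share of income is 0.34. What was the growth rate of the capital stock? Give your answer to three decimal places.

Labor's share = 1 − 0.34 = 0.66.
gY = gA + 0.66×1.6 + 0.34×g.
0.34×g = 5.3 − 0.4 − 1.056 = 3.844.
g = 3.844 / 0.34 = 11.30588%.

The capital stock growth was 11.306%.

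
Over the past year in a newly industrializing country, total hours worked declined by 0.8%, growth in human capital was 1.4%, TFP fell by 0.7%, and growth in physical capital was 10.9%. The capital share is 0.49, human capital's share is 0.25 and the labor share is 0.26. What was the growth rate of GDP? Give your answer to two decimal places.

Labor's share = 1 − 0.49 − 0.25 = 0.26.
Physical capital: 0.49 × 10.9 = 5.341 pp.
Human capital: 0.25 × 1.4 = 0.35 pp.
Total hours worked: 0.26 × (-0.8) = -0.208 pp.
Output growth = -0.7 + 5.483 = 4.783%.

4.78%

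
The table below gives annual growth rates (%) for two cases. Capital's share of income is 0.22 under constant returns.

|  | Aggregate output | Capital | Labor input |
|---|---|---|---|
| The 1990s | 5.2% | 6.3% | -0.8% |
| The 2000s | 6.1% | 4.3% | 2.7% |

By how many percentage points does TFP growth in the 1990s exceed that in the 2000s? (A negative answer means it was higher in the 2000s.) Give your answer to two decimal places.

Labor's share = 1 − 0.22 = 0.78.
The 1990s: TFP = 5.2 − 1.386 + 0.624 = 4.438%.
The 2000s: TFP = 6.1 − 0.946 − 2.106 = 3.048%.
Difference = 4.438 − (3.048) = 1.39 pp.

1.39 percentage points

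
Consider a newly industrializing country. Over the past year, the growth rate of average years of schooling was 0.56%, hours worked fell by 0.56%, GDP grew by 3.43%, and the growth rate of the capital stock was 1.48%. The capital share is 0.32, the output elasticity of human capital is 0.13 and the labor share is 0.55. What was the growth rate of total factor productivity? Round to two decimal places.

3.19%

Labor's share = 1 − 0.32 − 0.13 = 0.55.
The capital stock: 0.32 × 1.48 = 0.4736 pp.
Average years of schooling: 0.13 × 0.56 = 0.0728 pp.
Hours worked: 0.55 × (-0.56) = -0.308 pp.
TFP growth = 3.43 − 0.2384 = 3.1916%.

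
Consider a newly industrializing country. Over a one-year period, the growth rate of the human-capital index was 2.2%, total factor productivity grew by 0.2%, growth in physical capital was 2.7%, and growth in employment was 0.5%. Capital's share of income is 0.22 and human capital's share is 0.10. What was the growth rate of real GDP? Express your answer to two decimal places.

Labor's share = 1 − 0.22 − 0.1 = 0.68.
Physical capital: 0.22 × 2.7 = 0.594 pp.
The human-capital index: 0.1 × 2.2 = 0.22 pp.
Employment: 0.68 × 0.5 = 0.34 pp.
Output growth = 0.2 + 1.154 = 1.354%.

1.35%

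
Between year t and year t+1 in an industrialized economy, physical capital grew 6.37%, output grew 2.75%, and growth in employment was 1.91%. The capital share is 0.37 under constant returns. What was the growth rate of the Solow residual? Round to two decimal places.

-0.81%

Labor's share = 1 − 0.37 = 0.63.
Physical capital: 0.37 × 6.37 = 2.3569 pp.
Employment: 0.63 × 1.91 = 1.2033 pp.
TFP growth = 2.75 − 3.5602 = -0.8102%.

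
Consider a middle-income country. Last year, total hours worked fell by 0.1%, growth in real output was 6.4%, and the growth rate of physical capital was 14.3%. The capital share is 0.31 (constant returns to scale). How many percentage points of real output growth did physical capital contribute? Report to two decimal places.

4.43 percentage points

Contribution = share × growth = 0.31 × 14.3 = 4.433 pp.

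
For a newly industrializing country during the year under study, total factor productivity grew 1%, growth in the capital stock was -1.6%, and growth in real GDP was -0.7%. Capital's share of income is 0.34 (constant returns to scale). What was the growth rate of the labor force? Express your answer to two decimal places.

Labor's share = 1 − 0.34 = 0.66.
gY = gA + 0.34×(-1.6) + 0.66×g.
0.66×g = -0.7 − 1 + 0.544 = -1.156.
g = -1.156 / 0.66 = -1.7515%.

-1.75%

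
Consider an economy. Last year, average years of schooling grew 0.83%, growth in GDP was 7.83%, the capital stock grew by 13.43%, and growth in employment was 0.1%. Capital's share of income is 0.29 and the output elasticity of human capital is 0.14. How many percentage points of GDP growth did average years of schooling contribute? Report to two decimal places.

Contribution = share × growth = 0.14 × 0.83 = 0.1162 pp.

0.12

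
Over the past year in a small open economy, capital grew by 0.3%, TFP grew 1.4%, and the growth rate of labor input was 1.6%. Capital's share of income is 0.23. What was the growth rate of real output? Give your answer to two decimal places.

2.70%

Labor's share = 1 − 0.23 = 0.77.
Capital: 0.23 × 0.3 = 0.069 pp.
Labor input: 0.77 × 1.6 = 1.232 pp.
Output growth = 1.4 + 1.301 = 2.701%.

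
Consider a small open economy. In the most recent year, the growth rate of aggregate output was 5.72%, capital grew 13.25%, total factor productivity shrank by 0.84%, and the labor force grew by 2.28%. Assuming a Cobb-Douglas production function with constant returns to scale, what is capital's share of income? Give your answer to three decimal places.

0.390

gY = gA + α·gK + (1−α)·gL, so gY − gA − gL = α(gK − gL).
5.72 + 0.84 − 2.28 = α × (13.25 − 2.28).
4.28 = 10.97 α, so α = 0.39015.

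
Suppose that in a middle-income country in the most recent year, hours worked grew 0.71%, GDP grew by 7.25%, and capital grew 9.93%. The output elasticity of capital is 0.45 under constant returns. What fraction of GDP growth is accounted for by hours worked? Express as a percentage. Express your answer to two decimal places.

5.39%

Labor's share = 1 − 0.45 = 0.55.
Hours worked contributed 0.55 × 0.71 = 0.3905 pp.
Share of growth = 0.3905 / 7.25 × 100 = 5.3862%.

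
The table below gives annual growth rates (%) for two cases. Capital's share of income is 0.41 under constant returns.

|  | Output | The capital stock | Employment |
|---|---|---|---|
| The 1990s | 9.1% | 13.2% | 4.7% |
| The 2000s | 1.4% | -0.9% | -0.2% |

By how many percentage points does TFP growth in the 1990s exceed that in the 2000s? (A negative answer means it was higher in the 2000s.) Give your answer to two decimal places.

Labor's share = 1 − 0.41 = 0.59.
The 1990s: TFP = 9.1 − 5.412 − 2.773 = 0.915%.
The 2000s: TFP = 1.4 + 0.369 + 0.118 = 1.887%.
Difference = 0.915 − (1.887) = -0.972 pp.

-0.97 percentage points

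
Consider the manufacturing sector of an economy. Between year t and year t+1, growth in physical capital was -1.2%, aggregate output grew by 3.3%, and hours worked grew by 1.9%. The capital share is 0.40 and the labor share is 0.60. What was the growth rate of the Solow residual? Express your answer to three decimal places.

Labor's share = 1 − 0.4 = 0.6.
Physical capital: 0.4 × (-1.2) = -0.48 pp.
Hours worked: 0.6 × 1.9 = 1.14 pp.
TFP growth = 3.3 − 0.66 = 2.64%.

2.640%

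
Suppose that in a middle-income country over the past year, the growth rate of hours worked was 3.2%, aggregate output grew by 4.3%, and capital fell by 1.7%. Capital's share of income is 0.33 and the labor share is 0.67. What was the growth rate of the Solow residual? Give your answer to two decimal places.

Labor's share = 1 − 0.33 = 0.67.
Capital: 0.33 × (-1.7) = -0.561 pp.
Hours worked: 0.67 × 3.2 = 2.144 pp.
TFP growth = 4.3 − 1.583 = 2.717%.

2.72%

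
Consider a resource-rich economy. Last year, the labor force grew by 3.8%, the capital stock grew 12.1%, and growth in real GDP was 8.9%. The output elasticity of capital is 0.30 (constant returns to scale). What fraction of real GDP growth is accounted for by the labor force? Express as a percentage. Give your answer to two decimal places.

The labor force accounted for 29.89% of growth.

Labor's share = 1 − 0.3 = 0.7.
The labor force contributed 0.7 × 3.8 = 2.66 pp.
Share of growth = 2.66 / 8.9 × 100 = 29.8876%.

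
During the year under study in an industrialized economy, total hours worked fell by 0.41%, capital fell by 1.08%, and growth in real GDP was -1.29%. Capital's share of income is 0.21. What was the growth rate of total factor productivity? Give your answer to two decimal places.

-0.74%

Labor's share = 1 − 0.21 = 0.79.
Capital: 0.21 × (-1.08) = -0.2268 pp.
Total hours worked: 0.79 × (-0.41) = -0.3239 pp.
TFP growth = -1.29 + 0.5507 = -0.7393%.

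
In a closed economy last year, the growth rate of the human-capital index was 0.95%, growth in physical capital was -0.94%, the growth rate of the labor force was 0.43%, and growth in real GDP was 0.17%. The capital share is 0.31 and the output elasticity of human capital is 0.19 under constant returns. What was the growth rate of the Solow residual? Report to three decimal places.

Labor's share = 1 − 0.31 − 0.19 = 0.5.
Physical capital: 0.31 × (-0.94) = -0.2914 pp.
The human-capital index: 0.19 × 0.95 = 0.1805 pp.
The labor force: 0.5 × 0.43 = 0.215 pp.
TFP growth = 0.17 − 0.1041 = 0.0659%.

The Solow residual grew 0.066%.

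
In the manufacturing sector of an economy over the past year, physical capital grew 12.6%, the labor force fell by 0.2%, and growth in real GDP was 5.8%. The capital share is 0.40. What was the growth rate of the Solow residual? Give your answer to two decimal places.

Labor's share = 1 − 0.4 = 0.6.
Physical capital: 0.4 × 12.6 = 5.04 pp.
The labor force: 0.6 × (-0.2) = -0.12 pp.
TFP growth = 5.8 − 4.92 = 0.88%.

0.88%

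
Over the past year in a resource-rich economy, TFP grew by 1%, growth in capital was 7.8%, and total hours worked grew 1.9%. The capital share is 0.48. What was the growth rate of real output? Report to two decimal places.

Labor's share = 1 − 0.48 = 0.52.
Capital: 0.48 × 7.8 = 3.744 pp.
Total hours worked: 0.52 × 1.9 = 0.988 pp.
Output growth = 1 + 4.732 = 5.732%.

5.73%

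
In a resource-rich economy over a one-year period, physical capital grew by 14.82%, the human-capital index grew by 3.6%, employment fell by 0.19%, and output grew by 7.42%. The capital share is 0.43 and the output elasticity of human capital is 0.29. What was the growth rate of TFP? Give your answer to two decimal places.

0.06%

Labor's share = 1 − 0.43 − 0.29 = 0.28.
Physical capital: 0.43 × 14.82 = 6.3726 pp.
The human-capital index: 0.29 × 3.6 = 1.044 pp.
Employment: 0.28 × (-0.19) = -0.0532 pp.
TFP growth = 7.42 − 7.3634 = 0.0566%.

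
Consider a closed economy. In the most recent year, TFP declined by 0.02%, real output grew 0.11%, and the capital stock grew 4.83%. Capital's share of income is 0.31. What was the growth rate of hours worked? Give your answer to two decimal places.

-1.98%

Labor's share = 1 − 0.31 = 0.69.
gY = gA + 0.31×4.83 + 0.69×g.
0.69×g = 0.11 + 0.02 − 1.4973 = -1.3673.
g = -1.3673 / 0.69 = -1.9816%.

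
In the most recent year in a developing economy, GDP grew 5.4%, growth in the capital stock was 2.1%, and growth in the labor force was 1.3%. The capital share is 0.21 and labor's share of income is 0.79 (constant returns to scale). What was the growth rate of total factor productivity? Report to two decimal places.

3.93%

Labor's share = 1 − 0.21 = 0.79.
The capital stock: 0.21 × 2.1 = 0.441 pp.
The labor force: 0.79 × 1.3 = 1.027 pp.
TFP growth = 5.4 − 1.468 = 3.932%.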